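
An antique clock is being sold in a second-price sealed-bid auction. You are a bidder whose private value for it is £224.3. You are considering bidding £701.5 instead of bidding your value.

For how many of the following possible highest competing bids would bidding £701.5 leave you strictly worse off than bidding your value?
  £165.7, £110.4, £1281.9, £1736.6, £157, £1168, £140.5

The deviation hurts exactly when the highest competing bid lies strictly between £224.3 and £701.5 — overbidding then wins at a price above your value.
£165.7: below both → same outcome either way.
£110.4: below both → same outcome either way.
£1281.9: above both → same outcome either way.
£1736.6: above both → same outcome either way.
£157: below both → same outcome either way.
£1168: above both → same outcome either way.
£140.5: below both → same outcome either way.
Count: 0.

0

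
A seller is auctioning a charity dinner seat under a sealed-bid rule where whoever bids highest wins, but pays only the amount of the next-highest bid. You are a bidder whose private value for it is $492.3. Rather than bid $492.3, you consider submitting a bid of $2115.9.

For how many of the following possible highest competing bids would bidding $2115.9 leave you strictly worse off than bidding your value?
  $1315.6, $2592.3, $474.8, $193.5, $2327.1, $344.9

1

The deviation hurts exactly when the highest competing bid lies strictly between $492.3 and $2115.9 — overbidding then wins at a price above your value.
$1315.6: inside the interval → strictly worse (loss $823.3).
$2592.3: above both → same outcome either way.
$474.8: below both → same outcome either way.
$193.5: below both → same outcome either way.
$2327.1: above both → same outcome either way.
$344.9: below both → same outcome either way.
Count: 1.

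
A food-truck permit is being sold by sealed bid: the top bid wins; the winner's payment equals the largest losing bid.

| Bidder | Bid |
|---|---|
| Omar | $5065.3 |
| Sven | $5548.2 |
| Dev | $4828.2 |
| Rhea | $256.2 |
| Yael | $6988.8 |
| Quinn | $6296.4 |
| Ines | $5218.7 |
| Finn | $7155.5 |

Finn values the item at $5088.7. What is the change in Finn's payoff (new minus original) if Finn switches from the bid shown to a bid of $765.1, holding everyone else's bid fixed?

The highest bid among the other bidders is $6988.8; Finn's bid doesn't change that.
Original bid $7155.5: Finn is highest, pays the top rival bid $6988.8; payoff $5088.7 − $6988.8 = −$1900.1.
Alternative bid $765.1: Finn is not highest (top rival bid is $6988.8); payoff $0.
Change in payoff = $0 − (−$1900.1) = $1900.1.

$1900.1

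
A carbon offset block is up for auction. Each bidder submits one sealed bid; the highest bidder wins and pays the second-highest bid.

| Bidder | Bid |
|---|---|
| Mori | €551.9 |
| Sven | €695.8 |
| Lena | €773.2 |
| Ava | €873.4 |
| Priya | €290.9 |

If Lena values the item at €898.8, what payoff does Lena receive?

Highest bid: Ava at €873.4, so Ava wins.
Second-highest bid: Lena at €773.2 — that is the price the winner pays.
Lena did not win, so Lena pays nothing and receives nothing: payoff €0.

€0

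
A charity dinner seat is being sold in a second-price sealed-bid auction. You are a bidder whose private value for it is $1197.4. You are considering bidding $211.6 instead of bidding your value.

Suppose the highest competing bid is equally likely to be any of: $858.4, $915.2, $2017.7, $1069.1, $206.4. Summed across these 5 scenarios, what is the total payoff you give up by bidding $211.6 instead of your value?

The deviation costs you only when the competing bid falls strictly between $211.6 and $1197.4; elsewhere both bids give the same outcome.
$858.4: truthful payoff $339, deviation payoff $0 → loss $339.
$915.2: truthful payoff $282.2, deviation payoff $0 → loss $282.2.
$2017.7: outcomes coincide → loss $0.
$1069.1: truthful payoff $128.3, deviation payoff $0 → loss $128.3.
$206.4: outcomes coincide → loss $0.
Total loss = $339 + $282.2 + $128.3 = $749.5.
Truthful bidding weakly dominates here: raising your bid can only win items priced above your value, and lowering it can only forfeit items priced below.

$749.5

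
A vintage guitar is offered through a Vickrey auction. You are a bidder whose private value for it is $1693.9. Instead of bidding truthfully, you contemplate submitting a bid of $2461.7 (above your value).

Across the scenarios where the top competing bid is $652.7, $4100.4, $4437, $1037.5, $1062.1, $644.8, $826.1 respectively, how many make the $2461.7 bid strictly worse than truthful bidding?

The deviation hurts exactly when the highest competing bid lies strictly between $1693.9 and $2461.7 — overbidding then wins at a price above your value.
$652.7: below both → same outcome either way.
$4100.4: above both → same outcome either way.
$4437: above both → same outcome either way.
$1037.5: below both → same outcome either way.
$1062.1: below both → same outcome either way.
$644.8: below both → same outcome either way.
$826.1: below both → same outcome either way.
Count: 0.

0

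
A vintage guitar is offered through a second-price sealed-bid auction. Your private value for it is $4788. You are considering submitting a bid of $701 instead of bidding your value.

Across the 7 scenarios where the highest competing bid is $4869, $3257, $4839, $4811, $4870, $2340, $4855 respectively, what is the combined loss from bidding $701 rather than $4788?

The deviation costs you only when the competing bid falls strictly between $701 and $4788; elsewhere both bids give the same outcome.
$4869: outcomes coincide → loss $0.
$3257: truthful payoff $1531, deviation payoff $0 → loss $1531.
$4839: outcomes coincide → loss $0.
$4811: outcomes coincide → loss $0.
$4870: outcomes coincide → loss $0.
$2340: truthful payoff $2448, deviation payoff $0 → loss $2448.
$4855: outcomes coincide → loss $0.
Total loss = $1531 + $2448 = $3979.
Truthful bidding weakly dominates here: raising your bid can only win items priced above your value, and lowering it can only forfeit items priced below.

$3979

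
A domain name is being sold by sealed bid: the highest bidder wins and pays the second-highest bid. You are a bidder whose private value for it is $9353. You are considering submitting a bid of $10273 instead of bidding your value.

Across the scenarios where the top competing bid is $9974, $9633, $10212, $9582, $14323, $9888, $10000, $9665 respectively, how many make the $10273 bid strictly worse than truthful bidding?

The deviation hurts exactly when the highest competing bid lies strictly between $9353 and $10273 — overbidding then wins at a price above your value.
$9974: inside the interval → strictly worse (loss $621).
$9633: inside the interval → strictly worse (loss $280).
$10212: inside the interval → strictly worse (loss $859).
$9582: inside the interval → strictly worse (loss $229).
$14323: above both → same outcome either way.
$9888: inside the interval → strictly worse (loss $535).
$10000: inside the interval → strictly worse (loss $647).
$9665: inside the interval → strictly worse (loss $312).
Count: 7.

7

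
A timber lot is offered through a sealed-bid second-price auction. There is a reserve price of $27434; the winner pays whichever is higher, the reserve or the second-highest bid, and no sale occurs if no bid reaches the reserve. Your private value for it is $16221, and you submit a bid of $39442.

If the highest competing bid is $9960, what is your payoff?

−$11213

Your bid $39442 is the highest and exceeds the reserve.
Price = max(second-highest bid, reserve) = max($9960, $27434) = $27434.
Payoff = $16221 − $27434 = −$11213.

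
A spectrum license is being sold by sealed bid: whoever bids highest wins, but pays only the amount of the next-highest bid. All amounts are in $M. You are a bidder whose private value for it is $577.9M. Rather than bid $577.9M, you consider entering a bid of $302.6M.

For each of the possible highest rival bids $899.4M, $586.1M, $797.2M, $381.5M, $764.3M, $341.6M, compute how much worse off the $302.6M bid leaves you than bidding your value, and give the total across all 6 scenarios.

The deviation costs you only when the competing bid falls strictly between $302.6M and $577.9M; elsewhere both bids give the same outcome.
$899.4M: outcomes coincide → loss $0M.
$586.1M: outcomes coincide → loss $0M.
$797.2M: outcomes coincide → loss $0M.
$381.5M: truthful payoff $196.4M, deviation payoff $0M → loss $196.4M.
$764.3M: outcomes coincide → loss $0M.
$341.6M: truthful payoff $236.3M, deviation payoff $0M → loss $236.3M.
Total loss = $196.4M + $236.3M = $432.7M.
Truthful bidding weakly dominates here: raising your bid can only win items priced above your value, and lowering it can only forfeit items priced below.

$432.7M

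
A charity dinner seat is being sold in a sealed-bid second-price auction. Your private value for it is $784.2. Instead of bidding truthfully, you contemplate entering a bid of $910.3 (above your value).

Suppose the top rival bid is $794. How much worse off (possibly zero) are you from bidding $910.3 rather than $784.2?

$9.8

Bidding your value $784.2: you lose (since $784.2 < $794). Payoff $0.
Bidding $910.3: you win and pay $794. Payoff $784.2 − $794 = −$9.8.
The competing bid $794 lies between your value and your inflated bid, so overbidding wins an item priced above your value.
Loss from deviating = $0 − (−$9.8) = $9.8.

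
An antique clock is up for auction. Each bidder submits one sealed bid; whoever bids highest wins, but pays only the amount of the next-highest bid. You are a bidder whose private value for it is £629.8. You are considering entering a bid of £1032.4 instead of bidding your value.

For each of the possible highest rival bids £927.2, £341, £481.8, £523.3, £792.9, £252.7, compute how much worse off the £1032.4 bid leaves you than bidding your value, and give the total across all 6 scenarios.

£460.5

The deviation costs you only when the competing bid falls strictly between £629.8 and £1032.4; elsewhere both bids give the same outcome.
£927.2: truthful payoff £0, deviation payoff −£297.4 → loss £297.4.
£341: outcomes coincide → loss £0.
£481.8: outcomes coincide → loss £0.
£523.3: outcomes coincide → loss £0.
£792.9: truthful payoff £0, deviation payoff −£163.1 → loss £163.1.
£252.7: outcomes coincide → loss £0.
Total loss = £297.4 + £163.1 = £460.5.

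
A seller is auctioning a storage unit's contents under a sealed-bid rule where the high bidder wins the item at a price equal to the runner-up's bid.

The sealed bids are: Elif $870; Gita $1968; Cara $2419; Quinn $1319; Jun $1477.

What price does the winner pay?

$1968

Highest bid: Cara at $2419, so Cara wins.
Second-highest bid: Gita at $1968 — that is the price the winner pays.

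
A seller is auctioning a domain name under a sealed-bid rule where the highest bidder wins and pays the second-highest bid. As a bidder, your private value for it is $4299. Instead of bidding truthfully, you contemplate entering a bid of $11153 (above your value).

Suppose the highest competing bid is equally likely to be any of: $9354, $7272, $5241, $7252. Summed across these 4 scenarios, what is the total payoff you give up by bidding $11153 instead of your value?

$11923

The deviation costs you only when the competing bid falls strictly between $4299 and $11153; elsewhere both bids give the same outcome.
$9354: truthful payoff $0, deviation payoff −$5055 → loss $5055.
$7272: truthful payoff $0, deviation payoff −$2973 → loss $2973.
$5241: truthful payoff $0, deviation payoff −$942 → loss $942.
$7252: truthful payoff $0, deviation payoff −$2953 → loss $2953.
Total loss = $5055 + $2973 + $942 + $2953 = $11923.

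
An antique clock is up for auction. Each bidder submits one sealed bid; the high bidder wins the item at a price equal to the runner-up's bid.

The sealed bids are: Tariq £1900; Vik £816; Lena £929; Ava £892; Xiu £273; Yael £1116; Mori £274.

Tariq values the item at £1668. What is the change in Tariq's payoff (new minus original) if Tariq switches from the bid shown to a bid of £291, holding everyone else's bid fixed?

The highest bid among the other bidders is £1116; Tariq's bid doesn't change that.
Original bid £1900: Tariq is highest, pays the top rival bid £1116; payoff £1668 − £1116 = £552.
Alternative bid £291: Tariq is not highest (top rival bid is £1116); payoff £0.
Change in payoff = £0 − (£552) = −£552.

−£552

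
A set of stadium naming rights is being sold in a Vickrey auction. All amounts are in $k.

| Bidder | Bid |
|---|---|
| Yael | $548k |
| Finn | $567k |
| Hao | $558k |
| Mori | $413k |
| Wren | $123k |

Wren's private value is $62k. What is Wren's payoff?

$0k

Highest bid: Finn at $567k, so Finn wins.
Second-highest bid: Hao at $558k — that is the price the winner pays.
Wren did not win, so Wren pays nothing and receives nothing: payoff $0k.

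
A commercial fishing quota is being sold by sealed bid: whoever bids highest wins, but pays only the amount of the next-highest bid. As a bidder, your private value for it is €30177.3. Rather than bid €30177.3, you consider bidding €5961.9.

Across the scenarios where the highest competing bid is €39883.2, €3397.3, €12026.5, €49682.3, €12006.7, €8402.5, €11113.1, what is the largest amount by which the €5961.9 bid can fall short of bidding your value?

€39883.2: same outcome either way → loss €0.
€3397.3: same outcome either way → loss €0.
€12026.5: truthful gives €18150.8, deviation gives €0 → loss €18150.8.
€49682.3: same outcome either way → loss €0.
€12006.7: truthful gives €18170.6, deviation gives €0 → loss €18170.6.
€8402.5: truthful gives €21774.8, deviation gives €0 → loss €21774.8.
€11113.1: truthful gives €19064.2, deviation gives €0 → loss €19064.2.
Maximum loss: €21774.8.

€21774.8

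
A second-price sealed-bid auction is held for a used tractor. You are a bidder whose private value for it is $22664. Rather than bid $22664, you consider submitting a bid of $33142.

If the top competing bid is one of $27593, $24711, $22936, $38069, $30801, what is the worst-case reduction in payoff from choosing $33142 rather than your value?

$8137

$27593: truthful gives $0, deviation gives −$4929 → loss $4929.
$24711: truthful gives $0, deviation gives −$2047 → loss $2047.
$22936: truthful gives $0, deviation gives −$272 → loss $272.
$38069: same outcome either way → loss $0.
$30801: truthful gives $0, deviation gives −$8137 → loss $8137.
Maximum loss: $8137.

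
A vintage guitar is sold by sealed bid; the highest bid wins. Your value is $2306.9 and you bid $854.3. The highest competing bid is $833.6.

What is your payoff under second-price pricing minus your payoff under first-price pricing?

You have the highest bid, so you win under either rule.
Second-price: pay $833.6 → payoff $1473.3.
First-price: pay your own bid $854.3 → payoff $1452.6.
Difference = $1473.3 − ($1452.6) = $20.7.

$20.7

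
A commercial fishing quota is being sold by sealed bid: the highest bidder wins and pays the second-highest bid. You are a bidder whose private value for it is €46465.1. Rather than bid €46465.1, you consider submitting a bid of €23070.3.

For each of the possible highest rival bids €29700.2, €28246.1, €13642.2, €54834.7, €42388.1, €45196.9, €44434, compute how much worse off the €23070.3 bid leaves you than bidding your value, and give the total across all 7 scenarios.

The deviation costs you only when the competing bid falls strictly between €23070.3 and €46465.1; elsewhere both bids give the same outcome.
€29700.2: truthful payoff €16764.9, deviation payoff €0 → loss €16764.9.
€28246.1: truthful payoff €18219, deviation payoff €0 → loss €18219.
€13642.2: outcomes coincide → loss €0.
€54834.7: outcomes coincide → loss €0.
€42388.1: truthful payoff €4077, deviation payoff €0 → loss €4077.
€45196.9: truthful payoff €1268.2, deviation payoff €0 → loss €1268.2.
€44434: truthful payoff €2031.1, deviation payoff €0 → loss €2031.1.
Total loss = €16764.9 + €18219 + €4077 + €1268.2 + €2031.1 = €42360.2.

€42360.2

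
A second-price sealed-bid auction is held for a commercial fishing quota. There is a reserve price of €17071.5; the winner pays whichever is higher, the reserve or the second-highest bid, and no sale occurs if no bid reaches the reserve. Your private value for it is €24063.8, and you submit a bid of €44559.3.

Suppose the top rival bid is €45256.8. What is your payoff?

€0

Your bid €44559.3 is below the highest competing bid €45256.8, so you lose. Payoff €0.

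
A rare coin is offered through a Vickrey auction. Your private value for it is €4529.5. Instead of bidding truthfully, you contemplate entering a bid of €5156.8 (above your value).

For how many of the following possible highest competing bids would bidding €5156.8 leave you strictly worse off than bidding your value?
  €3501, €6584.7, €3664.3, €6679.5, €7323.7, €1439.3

0

The deviation hurts exactly when the highest competing bid lies strictly between €4529.5 and €5156.8 — overbidding then wins at a price above your value.
€3501: below both → same outcome either way.
€6584.7: above both → same outcome either way.
€3664.3: below both → same outcome either way.
€6679.5: above both → same outcome either way.
€7323.7: above both → same outcome either way.
€1439.3: below both → same outcome either way.
Count: 0.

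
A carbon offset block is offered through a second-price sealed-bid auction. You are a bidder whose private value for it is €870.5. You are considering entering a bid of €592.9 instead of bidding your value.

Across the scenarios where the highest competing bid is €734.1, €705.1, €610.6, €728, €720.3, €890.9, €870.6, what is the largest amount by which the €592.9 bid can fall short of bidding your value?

€734.1: truthful gives €136.4, deviation gives €0 → loss €136.4.
€705.1: truthful gives €165.4, deviation gives €0 → loss €165.4.
€610.6: truthful gives €259.9, deviation gives €0 → loss €259.9.
€728: truthful gives €142.5, deviation gives €0 → loss €142.5.
€720.3: truthful gives €150.2, deviation gives €0 → loss €150.2.
€890.9: same outcome either way → loss €0.
€870.6: same outcome either way → loss €0.
Maximum loss: €259.9.

€259.9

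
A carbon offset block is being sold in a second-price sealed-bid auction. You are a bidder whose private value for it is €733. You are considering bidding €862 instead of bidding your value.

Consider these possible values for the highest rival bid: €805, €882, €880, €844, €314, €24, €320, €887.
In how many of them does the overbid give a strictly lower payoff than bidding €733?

The deviation hurts exactly when the highest competing bid lies strictly between €733 and €862 — overbidding then wins at a price above your value.
€805: inside the interval → strictly worse (loss €72).
€882: above both → same outcome either way.
€880: above both → same outcome either way.
€844: inside the interval → strictly worse (loss €111).
€314: below both → same outcome either way.
€24: below both → same outcome either way.
€320: below both → same outcome either way.
€887: above both → same outcome either way.
Count: 2.

2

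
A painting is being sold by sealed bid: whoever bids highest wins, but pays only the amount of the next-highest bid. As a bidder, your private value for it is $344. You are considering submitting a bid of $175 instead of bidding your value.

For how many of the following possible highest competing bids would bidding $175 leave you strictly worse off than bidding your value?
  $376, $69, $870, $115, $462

The deviation hurts exactly when the highest competing bid lies strictly between $175 and $344 — underbidding then forfeits a profitable win.
$376: above both → same outcome either way.
$69: below both → same outcome either way.
$870: above both → same outcome either way.
$115: below both → same outcome either way.
$462: above both → same outcome either way.
Count: 0.

0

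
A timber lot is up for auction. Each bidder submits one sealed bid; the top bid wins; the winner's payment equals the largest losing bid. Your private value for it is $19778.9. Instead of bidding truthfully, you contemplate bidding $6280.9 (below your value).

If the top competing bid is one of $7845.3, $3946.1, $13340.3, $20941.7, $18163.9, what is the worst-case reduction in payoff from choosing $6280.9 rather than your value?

$7845.3: truthful gives $11933.6, deviation gives $0 → loss $11933.6.
$3946.1: same outcome either way → loss $0.
$13340.3: truthful gives $6438.6, deviation gives $0 → loss $6438.6.
$20941.7: same outcome either way → loss $0.
$18163.9: truthful gives $1615, deviation gives $0 → loss $1615.
Maximum loss: $11933.6.

$11933.6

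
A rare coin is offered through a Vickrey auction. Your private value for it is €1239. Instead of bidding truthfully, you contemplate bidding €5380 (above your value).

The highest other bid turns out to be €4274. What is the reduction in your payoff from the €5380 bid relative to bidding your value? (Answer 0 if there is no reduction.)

€3035

Bidding your value €1239: you lose (since €1239 < €4274). Payoff €0.
Bidding €5380: you win and pay €4274. Payoff €1239 − €4274 = −€3035.
The competing bid €4274 lies between your value and your inflated bid, so overbidding wins an item priced above your value.
Loss from deviating = €0 − (−€3035) = €3035.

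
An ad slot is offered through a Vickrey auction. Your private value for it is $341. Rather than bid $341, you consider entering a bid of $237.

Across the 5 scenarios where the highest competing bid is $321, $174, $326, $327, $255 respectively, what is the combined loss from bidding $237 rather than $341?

$135

The deviation costs you only when the competing bid falls strictly between $237 and $341; elsewhere both bids give the same outcome.
$321: truthful payoff $20, deviation payoff $0 → loss $20.
$174: outcomes coincide → loss $0.
$326: truthful payoff $15, deviation payoff $0 → loss $15.
$327: truthful payoff $14, deviation payoff $0 → loss $14.
$255: truthful payoff $86, deviation payoff $0 → loss $86.
Total loss = $20 + $15 + $14 + $86 = $135.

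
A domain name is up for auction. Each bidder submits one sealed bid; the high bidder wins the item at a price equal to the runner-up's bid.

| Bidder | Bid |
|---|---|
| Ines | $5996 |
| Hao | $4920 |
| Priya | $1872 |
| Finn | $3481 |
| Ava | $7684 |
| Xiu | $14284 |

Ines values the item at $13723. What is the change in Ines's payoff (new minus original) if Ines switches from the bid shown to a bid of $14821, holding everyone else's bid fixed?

−$561

The highest bid among the other bidders is $14284; Ines's bid doesn't change that.
Original bid $5996: Ines is not highest (top rival bid is $14284); payoff $0.
Alternative bid $14821: Ines is highest, pays the top rival bid $14284; payoff $13723 − $14284 = −$561.
Change in payoff = −$561 − ($0) = −$561.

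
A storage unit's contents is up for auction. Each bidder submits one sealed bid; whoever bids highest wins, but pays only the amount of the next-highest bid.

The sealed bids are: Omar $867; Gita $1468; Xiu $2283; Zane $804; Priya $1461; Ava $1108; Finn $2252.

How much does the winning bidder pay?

$2252

Highest bid: Xiu at $2283, so Xiu wins.
Second-highest bid: Finn at $2252 — that is the price the winner pays.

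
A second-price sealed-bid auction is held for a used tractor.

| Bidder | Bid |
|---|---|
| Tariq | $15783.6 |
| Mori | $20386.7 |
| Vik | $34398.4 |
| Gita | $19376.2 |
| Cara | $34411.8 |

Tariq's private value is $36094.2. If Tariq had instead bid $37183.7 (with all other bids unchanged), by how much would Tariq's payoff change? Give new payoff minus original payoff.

$1682.4

The highest bid among the other bidders is $34411.8; Tariq's bid doesn't change that.
Original bid $15783.6: Tariq is not highest (top rival bid is $34411.8); payoff $0.
Alternative bid $37183.7: Tariq is highest, pays the top rival bid $34411.8; payoff $36094.2 − $34411.8 = $1682.4.
Change in payoff = $1682.4 − ($0) = $1682.4.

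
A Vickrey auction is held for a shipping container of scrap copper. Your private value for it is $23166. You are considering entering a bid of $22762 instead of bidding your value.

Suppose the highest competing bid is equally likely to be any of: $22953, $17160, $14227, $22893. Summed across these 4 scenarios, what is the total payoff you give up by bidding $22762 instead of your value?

The deviation costs you only when the competing bid falls strictly between $22762 and $23166; elsewhere both bids give the same outcome.
$22953: truthful payoff $213, deviation payoff $0 → loss $213.
$17160: outcomes coincide → loss $0.
$14227: outcomes coincide → loss $0.
$22893: truthful payoff $273, deviation payoff $0 → loss $273.
Total loss = $213 + $273 = $486.

$486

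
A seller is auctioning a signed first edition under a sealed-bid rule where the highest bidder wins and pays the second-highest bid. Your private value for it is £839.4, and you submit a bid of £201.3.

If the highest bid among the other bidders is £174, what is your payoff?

£665.4

Your bid £201.3 exceeds the highest competing bid £174, so you win.
In a second-price auction the winner pays the second-highest bid, £174.
Payoff = value − price = £839.4 − £174 = £665.4.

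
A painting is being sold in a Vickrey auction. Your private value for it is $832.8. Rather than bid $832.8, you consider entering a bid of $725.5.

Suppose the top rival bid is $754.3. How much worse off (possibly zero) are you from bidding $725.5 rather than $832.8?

Bidding your value $832.8: you win (since $832.8 > $754.3) and pay $754.3. Payoff $78.5.
Bidding $725.5: you lose. Payoff $0.
The competing bid $754.3 lies between your shaded bid and your value, so underbidding forfeits an item you could have won at a profitable price.
Loss from deviating = $78.5 − ($0) = $78.5.
In a second-price auction your bid sets only whether you win, not what you pay, so bidding your true value is weakly dominant.

$78.5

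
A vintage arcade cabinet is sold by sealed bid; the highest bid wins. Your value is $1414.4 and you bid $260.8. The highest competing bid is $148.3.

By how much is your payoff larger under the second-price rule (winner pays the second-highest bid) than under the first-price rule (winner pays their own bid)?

You have the highest bid, so you win under either rule.
Second-price: pay $148.3 → payoff $1266.1.
First-price: pay your own bid $260.8 → payoff $1153.6.
Difference = $1266.1 − ($1153.6) = $112.5.

$112.5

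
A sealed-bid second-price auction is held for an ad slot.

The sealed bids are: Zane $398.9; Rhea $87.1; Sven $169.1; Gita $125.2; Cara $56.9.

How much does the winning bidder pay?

$169.1

Highest bid: Zane at $398.9, so Zane wins.
Second-highest bid: Sven at $169.1 — that is the price the winner pays.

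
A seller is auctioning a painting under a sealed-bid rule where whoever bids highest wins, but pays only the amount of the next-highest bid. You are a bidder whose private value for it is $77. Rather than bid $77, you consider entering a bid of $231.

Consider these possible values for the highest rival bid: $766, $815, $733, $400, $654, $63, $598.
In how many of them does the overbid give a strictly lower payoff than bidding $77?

The deviation hurts exactly when the highest competing bid lies strictly between $77 and $231 — overbidding then wins at a price above your value.
$766: above both → same outcome either way.
$815: above both → same outcome either way.
$733: above both → same outcome either way.
$400: above both → same outcome either way.
$654: above both → same outcome either way.
$63: below both → same outcome either way.
$598: above both → same outcome either way.
Count: 0.

0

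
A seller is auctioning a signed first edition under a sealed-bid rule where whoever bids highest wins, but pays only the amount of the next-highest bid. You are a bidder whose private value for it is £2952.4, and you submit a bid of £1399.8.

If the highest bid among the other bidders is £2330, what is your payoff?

Your bid £1399.8 is below the highest competing bid £2330, so you lose.
A losing bidder pays nothing and receives nothing: payoff = £0.

£0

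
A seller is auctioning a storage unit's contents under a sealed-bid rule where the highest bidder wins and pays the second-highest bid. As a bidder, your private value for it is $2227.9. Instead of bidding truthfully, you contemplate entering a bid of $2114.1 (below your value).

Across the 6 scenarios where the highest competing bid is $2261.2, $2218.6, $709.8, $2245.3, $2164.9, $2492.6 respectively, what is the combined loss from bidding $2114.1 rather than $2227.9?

The deviation costs you only when the competing bid falls strictly between $2114.1 and $2227.9; elsewhere both bids give the same outcome.
$2261.2: outcomes coincide → loss $0.
$2218.6: truthful payoff $9.3, deviation payoff $0 → loss $9.3.
$709.8: outcomes coincide → loss $0.
$2245.3: outcomes coincide → loss $0.
$2164.9: truthful payoff $63, deviation payoff $0 → loss $63.
$2492.6: outcomes coincide → loss $0.
Total loss = $9.3 + $63 = $72.3.

$72.3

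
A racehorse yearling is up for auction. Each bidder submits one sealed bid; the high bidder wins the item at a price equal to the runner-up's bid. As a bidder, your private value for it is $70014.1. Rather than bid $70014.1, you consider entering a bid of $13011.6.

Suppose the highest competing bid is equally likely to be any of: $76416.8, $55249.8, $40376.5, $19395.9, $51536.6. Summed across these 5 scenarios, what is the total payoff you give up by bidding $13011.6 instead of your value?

The deviation costs you only when the competing bid falls strictly between $13011.6 and $70014.1; elsewhere both bids give the same outcome.
$76416.8: outcomes coincide → loss $0.
$55249.8: truthful payoff $14764.3, deviation payoff $0 → loss $14764.3.
$40376.5: truthful payoff $29637.6, deviation payoff $0 → loss $29637.6.
$19395.9: truthful payoff $50618.2, deviation payoff $0 → loss $50618.2.
$51536.6: truthful payoff $18477.5, deviation payoff $0 → loss $18477.5.
Total loss = $14764.3 + $29637.6 + $50618.2 + $18477.5 = $113497.6.

$113497.6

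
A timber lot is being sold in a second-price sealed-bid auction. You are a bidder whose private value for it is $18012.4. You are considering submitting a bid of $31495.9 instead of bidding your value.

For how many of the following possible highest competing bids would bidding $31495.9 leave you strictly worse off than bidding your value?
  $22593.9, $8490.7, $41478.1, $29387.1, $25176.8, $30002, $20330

The deviation hurts exactly when the highest competing bid lies strictly between $18012.4 and $31495.9 — overbidding then wins at a price above your value.
$22593.9: inside the interval → strictly worse (loss $4581.5).
$8490.7: below both → same outcome either way.
$41478.1: above both → same outcome either way.
$29387.1: inside the interval → strictly worse (loss $11374.7).
$25176.8: inside the interval → strictly worse (loss $7164.4).
$30002: inside the interval → strictly worse (loss $11989.6).
$20330: inside the interval → strictly worse (loss $2317.6).
Count: 5.

5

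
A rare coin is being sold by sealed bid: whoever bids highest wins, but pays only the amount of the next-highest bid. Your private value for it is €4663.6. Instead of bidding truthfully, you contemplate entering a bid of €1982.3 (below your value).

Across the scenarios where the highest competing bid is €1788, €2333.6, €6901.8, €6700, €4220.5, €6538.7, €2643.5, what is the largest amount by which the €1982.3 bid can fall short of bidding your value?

€2330

€1788: same outcome either way → loss €0.
€2333.6: truthful gives €2330, deviation gives €0 → loss €2330.
€6901.8: same outcome either way → loss €0.
€6700: same outcome either way → loss €0.
€4220.5: truthful gives €443.1, deviation gives €0 → loss €443.1.
€6538.7: same outcome either way → loss €0.
€2643.5: truthful gives €2020.1, deviation gives €0 → loss €2020.1.
Maximum loss: €2330.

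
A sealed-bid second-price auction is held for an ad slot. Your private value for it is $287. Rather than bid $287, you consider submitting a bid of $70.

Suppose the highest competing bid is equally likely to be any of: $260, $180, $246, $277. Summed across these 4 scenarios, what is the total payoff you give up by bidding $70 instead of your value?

The deviation costs you only when the competing bid falls strictly between $70 and $287; elsewhere both bids give the same outcome.
$260: truthful payoff $27, deviation payoff $0 → loss $27.
$180: truthful payoff $107, deviation payoff $0 → loss $107.
$246: truthful payoff $41, deviation payoff $0 → loss $41.
$277: truthful payoff $10, deviation payoff $0 → loss $10.
Total loss = $27 + $107 + $41 + $10 = $185.

$185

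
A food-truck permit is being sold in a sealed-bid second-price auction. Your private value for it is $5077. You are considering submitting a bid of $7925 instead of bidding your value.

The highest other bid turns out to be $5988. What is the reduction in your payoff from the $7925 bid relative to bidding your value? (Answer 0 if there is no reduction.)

Bidding your value $5077: you lose (since $5077 < $5988). Payoff $0.
Bidding $7925: you win and pay $5988. Payoff $5077 − $5988 = −$911.
The competing bid $5988 lies between your value and your inflated bid, so overbidding wins an item priced above your value.
Loss from deviating = $0 − (−$911) = $911.
Because the price is fixed by the runner-up's bid, deviating from your value can only change a good outcome into a bad one — never the reverse.

$911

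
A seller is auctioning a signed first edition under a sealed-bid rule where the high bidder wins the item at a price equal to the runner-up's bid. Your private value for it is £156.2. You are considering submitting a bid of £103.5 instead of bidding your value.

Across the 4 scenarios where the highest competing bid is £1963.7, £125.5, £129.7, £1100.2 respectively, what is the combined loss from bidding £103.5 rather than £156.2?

The deviation costs you only when the competing bid falls strictly between £103.5 and £156.2; elsewhere both bids give the same outcome.
£1963.7: outcomes coincide → loss £0.
£125.5: truthful payoff £30.7, deviation payoff £0 → loss £30.7.
£129.7: truthful payoff £26.5, deviation payoff £0 → loss £26.5.
£1100.2: outcomes coincide → loss £0.
Total loss = £30.7 + £26.5 = £57.2.

£57.2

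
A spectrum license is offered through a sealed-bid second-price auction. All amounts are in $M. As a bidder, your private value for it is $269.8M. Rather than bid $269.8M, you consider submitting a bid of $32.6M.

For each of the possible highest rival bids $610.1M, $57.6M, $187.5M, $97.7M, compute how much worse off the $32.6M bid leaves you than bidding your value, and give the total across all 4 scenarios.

The deviation costs you only when the competing bid falls strictly between $32.6M and $269.8M; elsewhere both bids give the same outcome.
$610.1M: outcomes coincide → loss $0M.
$57.6M: truthful payoff $212.2M, deviation payoff $0M → loss $212.2M.
$187.5M: truthful payoff $82.3M, deviation payoff $0M → loss $82.3M.
$97.7M: truthful payoff $172.1M, deviation payoff $0M → loss $172.1M.
Total loss = $212.2M + $82.3M + $172.1M = $466.6M.
Because the price is fixed by the runner-up's bid, deviating from your value can only change a good outcome into a bad one — never the reverse.

$466.6M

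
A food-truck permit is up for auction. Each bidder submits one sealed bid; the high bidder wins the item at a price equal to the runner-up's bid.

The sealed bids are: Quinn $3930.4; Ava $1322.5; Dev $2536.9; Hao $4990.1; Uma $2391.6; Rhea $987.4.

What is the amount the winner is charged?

$3930.4

Highest bid: Hao at $4990.1, so Hao wins.
Second-highest bid: Quinn at $3930.4 — that is the price the winner pays.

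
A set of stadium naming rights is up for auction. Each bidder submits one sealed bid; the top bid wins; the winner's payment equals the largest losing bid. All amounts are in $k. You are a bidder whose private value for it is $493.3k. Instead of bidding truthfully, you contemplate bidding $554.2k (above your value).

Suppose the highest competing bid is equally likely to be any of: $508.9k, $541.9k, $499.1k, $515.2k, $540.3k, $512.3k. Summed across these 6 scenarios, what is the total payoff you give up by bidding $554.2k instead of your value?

The deviation costs you only when the competing bid falls strictly between $493.3k and $554.2k; elsewhere both bids give the same outcome.
$508.9k: truthful payoff $0k, deviation payoff −$15.6k → loss $15.6k.
$541.9k: truthful payoff $0k, deviation payoff −$48.6k → loss $48.6k.
$499.1k: truthful payoff $0k, deviation payoff −$5.8k → loss $5.8k.
$515.2k: truthful payoff $0k, deviation payoff −$21.9k → loss $21.9k.
$540.3k: truthful payoff $0k, deviation payoff −$47k → loss $47k.
$512.3k: truthful payoff $0k, deviation payoff −$19k → loss $19k.
Total loss = $15.6k + $48.6k + $5.8k + $21.9k + $47k + $19k = $157.9k.
In a second-price auction your bid sets only whether you win, not what you pay, so bidding your true value is weakly dominant.

$157.9k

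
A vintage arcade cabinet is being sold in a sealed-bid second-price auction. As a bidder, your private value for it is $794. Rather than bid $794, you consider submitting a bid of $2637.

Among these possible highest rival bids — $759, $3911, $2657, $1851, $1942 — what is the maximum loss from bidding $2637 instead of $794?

$1148

$759: same outcome either way → loss $0.
$3911: same outcome either way → loss $0.
$2657: same outcome either way → loss $0.
$1851: truthful gives $0, deviation gives −$1057 → loss $1057.
$1942: truthful gives $0, deviation gives −$1148 → loss $1148.
Maximum loss: $1148.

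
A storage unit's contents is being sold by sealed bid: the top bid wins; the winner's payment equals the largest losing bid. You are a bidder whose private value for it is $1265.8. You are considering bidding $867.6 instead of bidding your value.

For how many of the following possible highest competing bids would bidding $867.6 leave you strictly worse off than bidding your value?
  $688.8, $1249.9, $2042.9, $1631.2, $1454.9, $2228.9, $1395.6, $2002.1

The deviation hurts exactly when the highest competing bid lies strictly between $867.6 and $1265.8 — underbidding then forfeits a profitable win.
$688.8: below both → same outcome either way.
$1249.9: inside the interval → strictly worse (loss $15.9).
$2042.9: above both → same outcome either way.
$1631.2: above both → same outcome either way.
$1454.9: above both → same outcome either way.
$2228.9: above both → same outcome either way.
$1395.6: above both → same outcome either way.
$2002.1: above both → same outcome either way.
Count: 1.

1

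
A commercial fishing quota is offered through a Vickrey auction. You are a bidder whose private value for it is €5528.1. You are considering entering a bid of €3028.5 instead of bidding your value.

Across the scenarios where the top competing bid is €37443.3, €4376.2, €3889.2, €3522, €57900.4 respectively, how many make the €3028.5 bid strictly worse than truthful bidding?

3

The deviation hurts exactly when the highest competing bid lies strictly between €3028.5 and €5528.1 — underbidding then forfeits a profitable win.
€37443.3: above both → same outcome either way.
€4376.2: inside the interval → strictly worse (loss €1151.9).
€3889.2: inside the interval → strictly worse (loss €1638.9).
€3522: inside the interval → strictly worse (loss €2006.1).
€57900.4: above both → same outcome either way.
Count: 3.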